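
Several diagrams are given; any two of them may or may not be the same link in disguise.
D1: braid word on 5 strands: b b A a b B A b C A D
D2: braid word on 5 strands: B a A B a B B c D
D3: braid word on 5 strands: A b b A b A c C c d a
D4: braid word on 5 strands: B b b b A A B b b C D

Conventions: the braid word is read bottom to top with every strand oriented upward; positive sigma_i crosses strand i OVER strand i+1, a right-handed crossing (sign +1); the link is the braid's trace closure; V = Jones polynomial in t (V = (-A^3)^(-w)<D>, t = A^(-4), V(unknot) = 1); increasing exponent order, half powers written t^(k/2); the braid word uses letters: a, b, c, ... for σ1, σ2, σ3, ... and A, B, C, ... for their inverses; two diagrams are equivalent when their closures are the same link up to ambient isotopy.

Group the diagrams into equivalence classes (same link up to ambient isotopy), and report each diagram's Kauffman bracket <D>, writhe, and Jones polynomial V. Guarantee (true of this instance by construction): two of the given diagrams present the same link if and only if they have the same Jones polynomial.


grouping into links: {D1, D3} | {D2} | {D4}
V(D1) = -t^(-3/2) + t^(-1/2) - 2t^(1/2) + t^(3/2) - 2t^(5/2) + t^(7/2)  (w -1, c 11, <D> = -A^-17 + 2A^-13 - A^-9 + 2A^-5 - A^-1 + A^3)
D2 (bracket A^-3 + A^5 - A^9 + A^13; 9 crossings at w = -3): V = -t^(-11/2) + t^(-9/2) - t^(-7/2) - t^(-3/2)
D3 (bracket -A^-5 + 2A^-1 - A^3 + 2A^7 - A^11 + A^15; 11 crossings at w = +3): V = -t^(-3/2) + t^(-1/2) - 2t^(1/2) + t^(3/2) - 2t^(5/2) + t^(7/2)
V(D4) = -t^(-3/2) - 2t^(1/2) + t^(3/2) - t^(5/2) + t^(7/2)  [11 crossings, <D> = -A^-17 + A^-13 - A^-9 + 2A^-5 + A^3, w = -1]
why: comparing 4 Jones polynomials yields 3 groups


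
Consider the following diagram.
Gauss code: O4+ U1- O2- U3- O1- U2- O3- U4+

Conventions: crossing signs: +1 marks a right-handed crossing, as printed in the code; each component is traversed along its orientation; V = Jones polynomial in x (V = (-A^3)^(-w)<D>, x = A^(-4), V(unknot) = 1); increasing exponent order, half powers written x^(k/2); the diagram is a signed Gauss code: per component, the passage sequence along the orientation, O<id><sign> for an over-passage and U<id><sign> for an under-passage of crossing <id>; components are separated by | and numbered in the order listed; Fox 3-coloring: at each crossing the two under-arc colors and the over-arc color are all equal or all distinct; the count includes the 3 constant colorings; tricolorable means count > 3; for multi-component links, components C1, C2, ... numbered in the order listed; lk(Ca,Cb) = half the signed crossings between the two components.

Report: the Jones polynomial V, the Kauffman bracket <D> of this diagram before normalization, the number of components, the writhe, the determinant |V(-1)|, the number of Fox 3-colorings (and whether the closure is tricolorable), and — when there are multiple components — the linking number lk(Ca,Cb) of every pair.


V(x) = -x^-4 + x^-3 + x^-1
bracket: A^-2 + A^6 - A^10, w = -2
1 component, writhe -2, over 4 crossings
det 3, colorings 9 of 3^4 — tricolorable
observation: |V(-1)| = 3: so tricolorable, since 3 divides 3


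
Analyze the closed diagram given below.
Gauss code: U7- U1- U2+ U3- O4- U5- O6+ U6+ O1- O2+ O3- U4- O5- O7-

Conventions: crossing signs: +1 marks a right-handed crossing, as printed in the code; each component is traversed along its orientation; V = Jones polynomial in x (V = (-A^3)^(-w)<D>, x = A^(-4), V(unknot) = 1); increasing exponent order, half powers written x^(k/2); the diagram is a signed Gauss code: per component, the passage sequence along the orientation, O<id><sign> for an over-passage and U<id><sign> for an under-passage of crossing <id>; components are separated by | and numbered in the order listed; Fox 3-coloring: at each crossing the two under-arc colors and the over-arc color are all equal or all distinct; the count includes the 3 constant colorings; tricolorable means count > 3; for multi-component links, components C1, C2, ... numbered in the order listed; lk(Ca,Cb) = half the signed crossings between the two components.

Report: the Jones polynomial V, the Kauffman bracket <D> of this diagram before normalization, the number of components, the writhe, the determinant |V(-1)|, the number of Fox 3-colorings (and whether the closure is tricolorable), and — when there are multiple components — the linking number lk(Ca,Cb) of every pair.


Jones polynomial: V(x) = -x^-4 + x^-3 + x^-1
<D> = -A^-5 - A^3 + A^7; writhe -3
components 1, writhe -3 (7 crossings)
3-colorings: 9 of 3^7, det 3 — tricolorable
note: det 3 = |V(-1)|; divisible by 3, so tricolorable


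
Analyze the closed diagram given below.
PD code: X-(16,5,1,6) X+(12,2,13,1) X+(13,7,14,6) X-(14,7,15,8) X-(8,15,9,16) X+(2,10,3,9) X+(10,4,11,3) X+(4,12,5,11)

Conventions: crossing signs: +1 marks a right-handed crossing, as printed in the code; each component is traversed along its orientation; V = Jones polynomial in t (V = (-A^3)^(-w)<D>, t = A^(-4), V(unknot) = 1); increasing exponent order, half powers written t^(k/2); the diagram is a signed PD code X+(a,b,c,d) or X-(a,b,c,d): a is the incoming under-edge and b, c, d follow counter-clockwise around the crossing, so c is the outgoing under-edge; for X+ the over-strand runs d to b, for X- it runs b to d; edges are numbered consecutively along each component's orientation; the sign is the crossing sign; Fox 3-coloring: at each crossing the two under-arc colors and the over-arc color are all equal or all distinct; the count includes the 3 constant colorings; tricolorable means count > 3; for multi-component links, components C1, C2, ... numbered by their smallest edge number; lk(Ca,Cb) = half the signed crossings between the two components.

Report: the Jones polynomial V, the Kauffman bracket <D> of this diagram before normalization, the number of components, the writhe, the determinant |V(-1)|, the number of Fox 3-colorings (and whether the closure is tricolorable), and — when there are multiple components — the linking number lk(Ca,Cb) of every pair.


V = t^-1 - 1 + 2t - 2t^2 + 2t^3 - 2t^4 + t^5
<D> = A^-14 - 2A^-10 + 2A^-6 - 2A^-2 + 2A^2 - A^6 + A^10 (w = +2)
1 component over 8 crossings, w = +2
3 Fox colorings among 3^8, |V(-1)| = 11: not tricolorable
why: the span of V is 6, forcing >= 6 crossings in any diagram


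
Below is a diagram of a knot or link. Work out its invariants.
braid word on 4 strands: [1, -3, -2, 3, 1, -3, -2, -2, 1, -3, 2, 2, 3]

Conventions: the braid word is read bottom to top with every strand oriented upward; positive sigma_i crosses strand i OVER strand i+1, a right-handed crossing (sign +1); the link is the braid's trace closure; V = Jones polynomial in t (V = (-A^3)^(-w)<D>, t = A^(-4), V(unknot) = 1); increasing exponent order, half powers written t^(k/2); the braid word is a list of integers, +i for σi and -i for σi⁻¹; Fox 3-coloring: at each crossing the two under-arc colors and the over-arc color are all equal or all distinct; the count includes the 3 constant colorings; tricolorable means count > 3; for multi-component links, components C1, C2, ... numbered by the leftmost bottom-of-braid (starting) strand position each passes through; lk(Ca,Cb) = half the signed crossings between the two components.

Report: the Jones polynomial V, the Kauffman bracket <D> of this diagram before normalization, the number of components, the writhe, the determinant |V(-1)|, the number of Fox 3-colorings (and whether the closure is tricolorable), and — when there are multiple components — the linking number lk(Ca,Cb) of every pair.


V = -t^-1 + 2 - t + 2t^2 - t^3 + t^4 - t^5
<D> = A^-17 - A^-13 + A^-9 - 2A^-5 + A^-1 - 2A^3 + A^7 (w = +1)
1 component over 13 crossings, w = +1
9 Fox colorings among 3^13, |V(-1)| = 9: tricolorable
why: det 9 = |V(-1)|; divisible by 3, so tricolorable


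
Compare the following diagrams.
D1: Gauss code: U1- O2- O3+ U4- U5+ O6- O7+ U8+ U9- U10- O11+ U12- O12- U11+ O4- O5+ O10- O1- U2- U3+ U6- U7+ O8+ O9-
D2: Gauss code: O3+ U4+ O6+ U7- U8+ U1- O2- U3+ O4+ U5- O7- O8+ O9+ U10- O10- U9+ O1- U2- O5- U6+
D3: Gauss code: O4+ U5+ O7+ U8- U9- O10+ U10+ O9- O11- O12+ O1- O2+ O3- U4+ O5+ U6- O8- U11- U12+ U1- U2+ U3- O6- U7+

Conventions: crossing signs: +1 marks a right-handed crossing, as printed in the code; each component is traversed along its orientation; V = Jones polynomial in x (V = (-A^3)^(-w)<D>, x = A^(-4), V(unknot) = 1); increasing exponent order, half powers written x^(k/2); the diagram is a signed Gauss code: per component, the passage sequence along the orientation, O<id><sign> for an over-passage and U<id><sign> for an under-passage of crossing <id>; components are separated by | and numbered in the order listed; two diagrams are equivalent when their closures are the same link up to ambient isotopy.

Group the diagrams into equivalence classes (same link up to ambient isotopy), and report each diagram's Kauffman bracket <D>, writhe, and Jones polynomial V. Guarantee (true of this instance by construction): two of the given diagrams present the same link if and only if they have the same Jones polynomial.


classes: {D1} | {D2, D3}
V(D1) = 1  [12 crossings, <D> = A^-6, w = -2]
V(D2) = -x^-3 + 2x^-2 - 2x^-1 + 3 - 2x + 2x^2 - x^3  [10 crossings, <D> = -A^-12 + 2A^-8 - 2A^-4 + 3 - 2A^4 + 2A^8 - A^12, w = 0]
D3 (bracket -A^-12 + 2A^-8 - 2A^-4 + 3 - 2A^4 + 2A^8 - A^12; 12 crossings at w = 0): V = -x^-3 + 2x^-2 - 2x^-1 + 3 - 2x + 2x^2 - x^3
note: 2 classes among 3 diagrams; unequal V(x) rules out equality


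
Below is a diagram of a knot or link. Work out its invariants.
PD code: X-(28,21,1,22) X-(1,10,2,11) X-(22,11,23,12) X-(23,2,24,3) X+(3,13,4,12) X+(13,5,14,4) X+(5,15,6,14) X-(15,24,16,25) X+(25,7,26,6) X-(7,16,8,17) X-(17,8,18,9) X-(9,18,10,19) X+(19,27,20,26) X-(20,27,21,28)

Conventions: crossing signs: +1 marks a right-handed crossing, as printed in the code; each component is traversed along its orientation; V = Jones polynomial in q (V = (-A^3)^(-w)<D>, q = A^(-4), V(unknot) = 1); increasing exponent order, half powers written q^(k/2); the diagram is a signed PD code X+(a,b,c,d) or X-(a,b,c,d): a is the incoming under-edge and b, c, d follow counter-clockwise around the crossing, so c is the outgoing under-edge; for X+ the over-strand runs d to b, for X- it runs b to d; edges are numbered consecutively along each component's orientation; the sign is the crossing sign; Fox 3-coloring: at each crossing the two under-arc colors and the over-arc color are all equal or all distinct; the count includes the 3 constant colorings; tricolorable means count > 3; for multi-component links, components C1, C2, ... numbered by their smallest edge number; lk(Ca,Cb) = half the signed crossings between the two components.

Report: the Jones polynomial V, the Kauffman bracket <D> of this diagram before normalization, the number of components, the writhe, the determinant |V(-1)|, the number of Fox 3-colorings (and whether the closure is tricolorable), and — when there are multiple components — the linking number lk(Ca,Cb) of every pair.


Jones polynomial: V(q) = -q^-8 + 2q^-7 - 3q^-6 + 4q^-5 - 5q^-4 + 5q^-3 - 3q^-2 + 3q^-1 - 1
<D> = -A^-12 + 3A^-8 - 3A^-4 + 5 - 5A^4 + 4A^8 - 3A^12 + 2A^16 - A^20; writhe -4
components 1, writhe -4 (14 crossings)
3-colorings: 9 of 3^14, det 27 — tricolorable
note: det 27 = |V(-1)|; divisible by 3, so tricolorable


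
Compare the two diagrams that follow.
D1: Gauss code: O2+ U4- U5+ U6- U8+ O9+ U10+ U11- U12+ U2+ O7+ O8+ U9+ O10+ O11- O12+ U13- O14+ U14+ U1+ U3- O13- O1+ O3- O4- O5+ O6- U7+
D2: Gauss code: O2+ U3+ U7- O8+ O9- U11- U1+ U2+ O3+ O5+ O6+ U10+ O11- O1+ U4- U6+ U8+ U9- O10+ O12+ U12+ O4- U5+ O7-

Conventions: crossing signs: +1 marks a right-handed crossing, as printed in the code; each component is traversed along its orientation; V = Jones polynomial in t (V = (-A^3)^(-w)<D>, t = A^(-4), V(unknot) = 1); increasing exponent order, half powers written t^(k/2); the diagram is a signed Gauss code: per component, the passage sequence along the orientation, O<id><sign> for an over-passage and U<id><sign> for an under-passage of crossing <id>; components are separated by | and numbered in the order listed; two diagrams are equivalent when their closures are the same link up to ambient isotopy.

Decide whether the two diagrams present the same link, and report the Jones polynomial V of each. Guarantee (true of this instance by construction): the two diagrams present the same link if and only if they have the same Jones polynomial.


equivalent: no
V(D1) = t - t^2 + 2t^3 - t^4 + t^5 - t^6  (w +4, c 14, <D> = -A^-12 + A^-8 - A^-4 + 2 - A^4 + A^8)
D2 (bracket A^12; 12 crossings at w = +4): V = 1
why: 2 values of V(t) split the 2 diagrams


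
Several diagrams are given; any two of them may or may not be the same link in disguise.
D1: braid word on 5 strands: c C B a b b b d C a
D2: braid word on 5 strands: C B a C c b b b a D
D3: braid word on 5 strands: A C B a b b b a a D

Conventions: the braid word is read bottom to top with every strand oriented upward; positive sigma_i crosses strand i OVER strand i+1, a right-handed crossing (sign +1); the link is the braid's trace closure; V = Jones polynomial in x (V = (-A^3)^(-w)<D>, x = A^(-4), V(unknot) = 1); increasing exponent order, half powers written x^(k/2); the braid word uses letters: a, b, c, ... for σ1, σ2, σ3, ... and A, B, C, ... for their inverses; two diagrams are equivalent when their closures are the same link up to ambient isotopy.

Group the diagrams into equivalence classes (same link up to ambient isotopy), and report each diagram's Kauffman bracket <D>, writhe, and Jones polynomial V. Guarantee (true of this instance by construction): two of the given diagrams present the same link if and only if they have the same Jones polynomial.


equivalence classes: {D1, D2, D3}
D1 (bracket -A^-12 + A^-8 - A^-4 + 2 - A^4 + A^8; 10 crossings at w = +4): V = x - x^2 + 2x^3 - x^4 + x^5 - x^6
V(D2) = x - x^2 + 2x^3 - x^4 + x^5 - x^6  (w +2, c 10, <D> = -A^-18 + A^-14 - A^-10 + 2A^-6 - A^-2 + A^2)
V(D3) = x - x^2 + 2x^3 - x^4 + x^5 - x^6  (w +2, c 10, <D> = -A^-18 + A^-14 - A^-10 + 2A^-6 - A^-2 + A^2)
observation: one V(x) for all 3 diagrams — one class (guaranteed)


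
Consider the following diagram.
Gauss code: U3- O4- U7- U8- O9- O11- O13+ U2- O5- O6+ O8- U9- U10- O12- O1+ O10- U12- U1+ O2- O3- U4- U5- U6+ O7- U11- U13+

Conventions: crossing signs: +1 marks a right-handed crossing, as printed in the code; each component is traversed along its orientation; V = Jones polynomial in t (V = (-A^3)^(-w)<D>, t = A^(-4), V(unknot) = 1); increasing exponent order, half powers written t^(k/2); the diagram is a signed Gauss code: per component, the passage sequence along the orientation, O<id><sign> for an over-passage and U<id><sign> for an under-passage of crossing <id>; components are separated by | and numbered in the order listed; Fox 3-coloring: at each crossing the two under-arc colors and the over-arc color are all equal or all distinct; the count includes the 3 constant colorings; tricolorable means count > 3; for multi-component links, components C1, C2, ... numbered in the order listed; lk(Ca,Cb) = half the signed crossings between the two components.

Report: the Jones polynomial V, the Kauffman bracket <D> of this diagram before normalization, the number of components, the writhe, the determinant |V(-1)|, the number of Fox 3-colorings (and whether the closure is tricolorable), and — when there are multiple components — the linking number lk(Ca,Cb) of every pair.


V(t) = t^-8 - 2t^-7 + t^-6 - 2t^-5 + 2t^-4 + t^-2
bracket: -A^-13 - 2A^-5 + 2A^-1 - A^3 + 2A^7 - A^11, w = -7
1 component, writhe -7, over 13 crossings
det 9, colorings 27 of 3^13 — tricolorable
observation: |V(-1)| = 9: so tricolorable, since 3 divides 9


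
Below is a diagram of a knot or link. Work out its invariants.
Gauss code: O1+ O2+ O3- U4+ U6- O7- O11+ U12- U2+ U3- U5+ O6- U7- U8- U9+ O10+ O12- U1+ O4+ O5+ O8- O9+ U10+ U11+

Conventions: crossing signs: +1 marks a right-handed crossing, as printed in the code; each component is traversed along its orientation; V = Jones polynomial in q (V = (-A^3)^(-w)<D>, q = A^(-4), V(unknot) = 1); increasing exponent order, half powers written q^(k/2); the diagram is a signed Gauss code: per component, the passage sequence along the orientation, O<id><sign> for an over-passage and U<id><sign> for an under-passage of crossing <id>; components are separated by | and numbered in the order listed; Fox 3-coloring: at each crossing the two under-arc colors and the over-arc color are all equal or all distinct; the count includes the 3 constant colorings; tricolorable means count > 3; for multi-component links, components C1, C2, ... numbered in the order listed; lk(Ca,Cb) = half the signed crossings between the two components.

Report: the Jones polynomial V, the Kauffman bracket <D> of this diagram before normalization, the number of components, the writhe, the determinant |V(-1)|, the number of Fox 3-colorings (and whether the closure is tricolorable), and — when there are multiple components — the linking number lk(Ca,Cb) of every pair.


V(q) = -q^-1 + 2 - q + 2q^2 - q^3 + q^4 - q^5
bracket: -A^-14 + A^-10 - A^-6 + 2A^-2 - A^2 + 2A^6 - A^10, w = +2
1 component, writhe +2, over 12 crossings
det 9, colorings 9 of 3^12 — tricolorable
observation: the span of V is 6, forcing >= 6 crossings in any diagram


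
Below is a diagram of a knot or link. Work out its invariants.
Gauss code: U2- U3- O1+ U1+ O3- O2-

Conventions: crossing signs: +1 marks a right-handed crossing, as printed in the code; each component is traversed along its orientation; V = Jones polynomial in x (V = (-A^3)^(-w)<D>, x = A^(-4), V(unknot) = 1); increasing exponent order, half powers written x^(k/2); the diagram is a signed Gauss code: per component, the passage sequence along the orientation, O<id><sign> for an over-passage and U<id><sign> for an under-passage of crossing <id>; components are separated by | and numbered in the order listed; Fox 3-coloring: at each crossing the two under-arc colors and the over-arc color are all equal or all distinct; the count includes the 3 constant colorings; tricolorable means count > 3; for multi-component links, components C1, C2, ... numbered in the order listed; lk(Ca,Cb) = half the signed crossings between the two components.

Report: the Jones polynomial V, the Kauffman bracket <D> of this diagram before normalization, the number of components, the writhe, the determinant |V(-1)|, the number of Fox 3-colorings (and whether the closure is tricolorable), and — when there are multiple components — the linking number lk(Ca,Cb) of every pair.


V(x) = 1
bracket: -A^-3, w = -1
1 component, writhe -1, over 3 crossings
det 1, colorings 3 of 3^3 — not tricolorable
observation: det 1 = |V(-1)|; not divisible by 3, so not tricolorable


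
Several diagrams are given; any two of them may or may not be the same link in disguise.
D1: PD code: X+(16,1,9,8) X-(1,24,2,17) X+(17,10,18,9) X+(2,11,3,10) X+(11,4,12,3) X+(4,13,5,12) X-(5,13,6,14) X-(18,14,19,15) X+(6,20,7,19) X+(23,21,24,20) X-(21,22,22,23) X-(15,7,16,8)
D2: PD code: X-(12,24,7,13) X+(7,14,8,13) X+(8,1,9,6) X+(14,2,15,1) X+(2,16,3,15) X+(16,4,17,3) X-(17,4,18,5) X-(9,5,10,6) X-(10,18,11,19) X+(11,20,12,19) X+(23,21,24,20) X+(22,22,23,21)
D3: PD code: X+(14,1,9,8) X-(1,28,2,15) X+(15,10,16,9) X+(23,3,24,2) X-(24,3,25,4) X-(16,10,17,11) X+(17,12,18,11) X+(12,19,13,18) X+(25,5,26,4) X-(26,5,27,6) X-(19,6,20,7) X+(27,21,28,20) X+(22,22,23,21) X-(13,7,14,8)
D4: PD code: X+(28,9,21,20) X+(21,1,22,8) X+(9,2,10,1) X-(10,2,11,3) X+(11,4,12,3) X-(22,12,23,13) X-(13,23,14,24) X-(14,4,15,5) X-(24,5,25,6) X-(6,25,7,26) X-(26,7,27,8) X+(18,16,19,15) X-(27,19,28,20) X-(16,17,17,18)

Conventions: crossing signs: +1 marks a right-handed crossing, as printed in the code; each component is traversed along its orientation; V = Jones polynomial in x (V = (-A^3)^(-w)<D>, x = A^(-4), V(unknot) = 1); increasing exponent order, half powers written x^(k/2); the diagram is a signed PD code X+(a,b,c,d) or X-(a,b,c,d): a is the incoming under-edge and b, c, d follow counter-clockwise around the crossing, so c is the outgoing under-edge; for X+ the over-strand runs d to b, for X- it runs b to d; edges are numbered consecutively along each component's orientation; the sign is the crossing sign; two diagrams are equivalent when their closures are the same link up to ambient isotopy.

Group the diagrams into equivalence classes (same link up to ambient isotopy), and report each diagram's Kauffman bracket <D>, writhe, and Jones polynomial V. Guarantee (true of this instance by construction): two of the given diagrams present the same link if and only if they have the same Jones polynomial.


grouping into links: {D1, D2} | {D3} | {D4}
V(D1) = 1 + x + x^2 + x^3  (w +2, c 12, <D> = A^-6 + A^-2 + A^2 + A^6)
V(D2) = 1 + x + x^2 + x^3  (w +4, c 12, <D> = 1 + A^4 + A^8 + A^12)
D3 (bracket A^-2 + 2A^6 + A^14; 14 crossings at w = +2): V = x^-2 + 2 + x^2
D4 (bracket A^-8 + 2 + A^8; 14 crossings at w = -4): V = x^-5 + 2x^-3 + x^-1
key observation: comparing 4 Jones polynomials yields 3 groups


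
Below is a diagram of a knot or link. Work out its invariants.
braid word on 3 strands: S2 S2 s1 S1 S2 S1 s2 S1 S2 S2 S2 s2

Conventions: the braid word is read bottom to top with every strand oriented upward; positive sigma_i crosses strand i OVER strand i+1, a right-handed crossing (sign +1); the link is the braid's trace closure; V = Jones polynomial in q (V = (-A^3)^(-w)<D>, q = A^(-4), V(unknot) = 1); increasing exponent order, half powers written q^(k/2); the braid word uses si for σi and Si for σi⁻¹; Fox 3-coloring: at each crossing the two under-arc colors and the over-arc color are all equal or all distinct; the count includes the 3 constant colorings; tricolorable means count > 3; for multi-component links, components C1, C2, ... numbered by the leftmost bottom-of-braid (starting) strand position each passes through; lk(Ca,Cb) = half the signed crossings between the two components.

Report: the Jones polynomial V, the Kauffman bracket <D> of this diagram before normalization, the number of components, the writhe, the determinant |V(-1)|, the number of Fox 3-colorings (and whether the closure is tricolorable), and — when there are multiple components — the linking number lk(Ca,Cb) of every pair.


V = -q^-9 + q^-8 - 2q^-7 + 3q^-6 - 2q^-5 + 2q^-4 - q^-3 + q^-2
<D> = A^-10 - A^-6 + 2A^-2 - 2A^2 + 3A^6 - 2A^10 + A^14 - A^18 (w = -6)
1 component over 12 crossings, w = -6
3 Fox colorings among 3^12, |V(-1)| = 13: not tricolorable
why: w = -6 (over 12 crossings) is diagram-only; (-A^3)^(6) removes it from V


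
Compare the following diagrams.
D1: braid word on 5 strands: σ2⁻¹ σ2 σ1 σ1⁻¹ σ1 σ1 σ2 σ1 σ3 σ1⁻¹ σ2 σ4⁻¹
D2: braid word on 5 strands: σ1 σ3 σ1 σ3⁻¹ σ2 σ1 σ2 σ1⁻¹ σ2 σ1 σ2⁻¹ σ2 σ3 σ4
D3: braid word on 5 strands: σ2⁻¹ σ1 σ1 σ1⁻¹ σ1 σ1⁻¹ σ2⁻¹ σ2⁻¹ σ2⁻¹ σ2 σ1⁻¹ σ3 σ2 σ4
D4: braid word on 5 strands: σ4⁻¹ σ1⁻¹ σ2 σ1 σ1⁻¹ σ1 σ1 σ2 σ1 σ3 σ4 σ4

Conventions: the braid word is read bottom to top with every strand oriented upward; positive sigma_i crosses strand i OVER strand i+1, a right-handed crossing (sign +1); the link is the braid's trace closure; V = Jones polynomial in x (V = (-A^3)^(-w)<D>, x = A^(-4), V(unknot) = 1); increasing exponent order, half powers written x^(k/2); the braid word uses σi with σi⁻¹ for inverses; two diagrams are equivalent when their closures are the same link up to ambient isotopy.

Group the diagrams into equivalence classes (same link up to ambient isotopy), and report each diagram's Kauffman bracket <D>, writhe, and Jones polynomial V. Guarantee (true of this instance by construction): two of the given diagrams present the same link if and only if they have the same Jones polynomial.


grouping into links: {D1, D4} | {D2} | {D3}
V(D1) = x + 2x^3 + x^5  (w +4, c 12, <D> = A^-8 + 2 + A^8)
V(D2) = x^2 + 2x^4 - x^5 + 2x^6 - x^7 + x^8  (w +8, c 14, <D> = A^-8 - A^-4 + 2 - A^4 + 2A^8 + A^16)
V(D3) = x^-3 + x^-2 + x^-1 + 1  (w 0, c 14, <D> = 1 + A^4 + A^8 + A^12)
V(D4) = x + 2x^3 + x^5  [12 crossings, <D> = A^-2 + 2A^6 + A^14, w = +6]
why: comparing 4 Jones polynomials yields 3 groups


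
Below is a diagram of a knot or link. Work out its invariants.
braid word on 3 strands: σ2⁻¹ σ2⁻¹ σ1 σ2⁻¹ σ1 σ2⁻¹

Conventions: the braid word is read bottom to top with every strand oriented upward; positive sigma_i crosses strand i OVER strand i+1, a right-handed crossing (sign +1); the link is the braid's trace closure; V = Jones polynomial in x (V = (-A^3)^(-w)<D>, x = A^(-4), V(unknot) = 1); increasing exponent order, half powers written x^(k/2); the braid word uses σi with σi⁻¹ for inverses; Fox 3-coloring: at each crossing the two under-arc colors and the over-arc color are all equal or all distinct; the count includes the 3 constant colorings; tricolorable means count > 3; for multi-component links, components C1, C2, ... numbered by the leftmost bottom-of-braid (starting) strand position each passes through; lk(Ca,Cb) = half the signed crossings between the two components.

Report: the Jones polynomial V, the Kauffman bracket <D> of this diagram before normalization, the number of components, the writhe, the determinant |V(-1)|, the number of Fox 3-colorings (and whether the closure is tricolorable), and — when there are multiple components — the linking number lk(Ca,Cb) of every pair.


V(x) = x^-5 - 2x^-4 + 2x^-3 - 2x^-2 + 2x^-1 - 1 + x
bracket: A^-10 - A^-6 + 2A^-2 - 2A^2 + 2A^6 - 2A^10 + A^14, w = -2
1 component, writhe -2, over 6 crossings
det 11, colorings 3 of 3^6 — not tricolorable
observation: the span of V is 6, forcing >= 6 crossings in any diagram


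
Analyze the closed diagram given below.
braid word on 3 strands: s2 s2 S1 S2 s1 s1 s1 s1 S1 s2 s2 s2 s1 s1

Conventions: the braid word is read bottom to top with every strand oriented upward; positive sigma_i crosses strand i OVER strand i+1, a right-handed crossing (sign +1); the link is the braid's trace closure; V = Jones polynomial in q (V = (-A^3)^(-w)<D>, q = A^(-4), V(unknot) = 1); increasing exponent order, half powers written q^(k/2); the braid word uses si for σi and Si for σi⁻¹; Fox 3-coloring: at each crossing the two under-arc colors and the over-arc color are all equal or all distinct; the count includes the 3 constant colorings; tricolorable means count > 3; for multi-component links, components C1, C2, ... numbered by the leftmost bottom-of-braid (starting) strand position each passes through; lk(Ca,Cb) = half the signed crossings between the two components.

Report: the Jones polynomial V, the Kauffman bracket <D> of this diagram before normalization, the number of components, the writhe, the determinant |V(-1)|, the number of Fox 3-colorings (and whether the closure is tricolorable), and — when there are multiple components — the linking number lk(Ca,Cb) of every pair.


Jones polynomial: V(q) = q^3 - q^4 + 3q^5 - 3q^6 + 4q^7 - 5q^8 + 4q^9 - 3q^10 + 2q^11 - q^12
<D> = -A^-24 + 2A^-20 - 3A^-16 + 4A^-12 - 5A^-8 + 4A^-4 - 3 + 3A^4 - A^8 + A^12; writhe +8
components 1, writhe +8 (14 crossings)
3-colorings: 9 of 3^14, det 27 — tricolorable
note: the span of V is 9, forcing >= 9 crossings in any diagram


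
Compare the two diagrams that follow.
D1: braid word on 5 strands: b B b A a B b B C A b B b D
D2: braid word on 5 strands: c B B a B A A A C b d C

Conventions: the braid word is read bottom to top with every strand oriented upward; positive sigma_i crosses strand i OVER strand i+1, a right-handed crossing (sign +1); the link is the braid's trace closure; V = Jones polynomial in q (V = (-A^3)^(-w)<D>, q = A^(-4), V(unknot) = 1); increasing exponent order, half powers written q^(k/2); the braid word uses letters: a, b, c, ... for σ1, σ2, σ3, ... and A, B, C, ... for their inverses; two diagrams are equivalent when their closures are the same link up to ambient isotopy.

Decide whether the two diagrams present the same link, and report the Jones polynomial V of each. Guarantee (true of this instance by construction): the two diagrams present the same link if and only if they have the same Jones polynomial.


equivalent: no
D1 (bracket A^-6; 14 crossings at w = -2): V = 1
D2 (bracket A^-8 - A^-4 + 2 - A^4 + A^8 - A^12; 12 crossings at w = -4): V = -q^-6 + q^-5 - q^-4 + 2q^-3 - q^-2 + q^-1
key observation: V(q) takes 2 values over 2 diagrams, fixing the grouping


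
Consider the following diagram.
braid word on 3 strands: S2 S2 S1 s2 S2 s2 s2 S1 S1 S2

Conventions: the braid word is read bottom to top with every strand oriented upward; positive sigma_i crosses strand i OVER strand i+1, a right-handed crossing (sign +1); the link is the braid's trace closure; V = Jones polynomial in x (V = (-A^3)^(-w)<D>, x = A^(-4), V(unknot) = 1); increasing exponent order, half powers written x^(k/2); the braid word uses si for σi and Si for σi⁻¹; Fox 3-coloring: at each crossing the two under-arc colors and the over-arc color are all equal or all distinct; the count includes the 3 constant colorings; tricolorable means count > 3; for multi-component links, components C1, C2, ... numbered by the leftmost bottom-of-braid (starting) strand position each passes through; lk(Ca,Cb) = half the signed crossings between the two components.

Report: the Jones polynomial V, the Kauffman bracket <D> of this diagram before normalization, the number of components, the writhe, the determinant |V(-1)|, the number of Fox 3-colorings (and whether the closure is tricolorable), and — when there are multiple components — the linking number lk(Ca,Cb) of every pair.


V(x) = x^-7 - 2x^-6 + 2x^-5 - 3x^-4 + 3x^-3 - 2x^-2 + 2x^-1
bracket: 2A^-8 - 2A^-4 + 3 - 3A^4 + 2A^8 - 2A^12 + A^16, w = -4
1 component, writhe -4, over 10 crossings
det 15, colorings 9 of 3^10 — tricolorable
observation: V spans 6 powers of x: at least 6 crossings in any diagram


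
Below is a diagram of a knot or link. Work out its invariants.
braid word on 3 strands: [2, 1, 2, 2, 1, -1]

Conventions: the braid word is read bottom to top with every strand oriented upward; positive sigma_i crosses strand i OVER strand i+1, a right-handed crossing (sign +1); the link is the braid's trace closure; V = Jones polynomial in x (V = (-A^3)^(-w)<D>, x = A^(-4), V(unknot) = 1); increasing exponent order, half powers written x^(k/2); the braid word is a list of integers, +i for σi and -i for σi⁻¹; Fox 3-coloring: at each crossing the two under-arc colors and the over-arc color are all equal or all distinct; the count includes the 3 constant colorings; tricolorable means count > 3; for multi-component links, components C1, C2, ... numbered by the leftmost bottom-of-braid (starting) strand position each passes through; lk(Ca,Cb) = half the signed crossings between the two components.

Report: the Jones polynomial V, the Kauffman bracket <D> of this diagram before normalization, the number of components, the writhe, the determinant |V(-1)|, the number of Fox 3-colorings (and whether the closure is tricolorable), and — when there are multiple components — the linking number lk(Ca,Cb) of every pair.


Jones polynomial: V(x) = x + x^3 - x^4
<D> = -A^-4 + 1 + A^8; writhe +4
components 1, writhe +4 (6 crossings)
3-colorings: 9 of 3^6, det 3 — tricolorable
note: |V(-1)| = 3: so tricolorable, since 3 divides 3


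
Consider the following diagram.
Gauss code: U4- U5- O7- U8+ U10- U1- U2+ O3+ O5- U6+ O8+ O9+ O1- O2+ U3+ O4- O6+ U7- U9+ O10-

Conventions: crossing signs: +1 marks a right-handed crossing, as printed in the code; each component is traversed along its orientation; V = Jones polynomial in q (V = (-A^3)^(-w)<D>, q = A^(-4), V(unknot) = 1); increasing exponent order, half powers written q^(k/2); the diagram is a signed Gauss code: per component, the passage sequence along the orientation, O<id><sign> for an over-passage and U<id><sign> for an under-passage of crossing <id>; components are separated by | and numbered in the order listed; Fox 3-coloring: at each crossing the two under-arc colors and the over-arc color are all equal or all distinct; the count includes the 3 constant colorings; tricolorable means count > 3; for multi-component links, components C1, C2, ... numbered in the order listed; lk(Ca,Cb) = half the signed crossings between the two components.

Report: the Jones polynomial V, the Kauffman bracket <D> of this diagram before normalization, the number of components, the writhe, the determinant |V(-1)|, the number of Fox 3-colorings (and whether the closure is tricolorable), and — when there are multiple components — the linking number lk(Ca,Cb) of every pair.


Jones polynomial: V(q) = -q^-3 + q^-2 - q^-1 + 3 - q + q^2 - q^3
<D> = -A^-12 + A^-8 - A^-4 + 3 - A^4 + A^8 - A^12; writhe 0
components 1, writhe 0 (10 crossings)
3-colorings: 27 of 3^10, det 9 — tricolorable
note: w = 0 shifts under R1 moves; the (-A^3)^(0) factor cancels that in V


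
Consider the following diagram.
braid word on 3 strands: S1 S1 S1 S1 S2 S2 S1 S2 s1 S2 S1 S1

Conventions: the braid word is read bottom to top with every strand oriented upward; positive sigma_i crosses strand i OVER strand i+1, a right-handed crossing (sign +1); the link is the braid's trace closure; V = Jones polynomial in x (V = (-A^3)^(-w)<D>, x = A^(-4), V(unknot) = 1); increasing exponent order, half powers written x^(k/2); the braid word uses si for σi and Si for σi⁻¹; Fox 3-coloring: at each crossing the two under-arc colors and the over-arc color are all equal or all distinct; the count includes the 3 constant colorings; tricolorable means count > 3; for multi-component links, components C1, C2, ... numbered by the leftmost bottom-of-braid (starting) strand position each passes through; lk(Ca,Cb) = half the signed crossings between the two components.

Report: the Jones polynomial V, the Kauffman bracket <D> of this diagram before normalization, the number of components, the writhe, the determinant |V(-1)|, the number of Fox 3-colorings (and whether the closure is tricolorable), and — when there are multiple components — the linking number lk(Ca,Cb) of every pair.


V = -x^-13 + x^-12 - x^-11 + x^-10 - x^-9 + x^-8 - x^-7 + x^-6 + x^-4
<D> = A^-14 + A^-6 - A^-2 + A^2 - A^6 + A^10 - A^14 + A^18 - A^22 (w = -10)
1 component over 12 crossings, w = -10
9 Fox colorings among 3^12, |V(-1)| = 9: tricolorable
why: the span of V is 9, forcing >= 9 crossings in any diagram


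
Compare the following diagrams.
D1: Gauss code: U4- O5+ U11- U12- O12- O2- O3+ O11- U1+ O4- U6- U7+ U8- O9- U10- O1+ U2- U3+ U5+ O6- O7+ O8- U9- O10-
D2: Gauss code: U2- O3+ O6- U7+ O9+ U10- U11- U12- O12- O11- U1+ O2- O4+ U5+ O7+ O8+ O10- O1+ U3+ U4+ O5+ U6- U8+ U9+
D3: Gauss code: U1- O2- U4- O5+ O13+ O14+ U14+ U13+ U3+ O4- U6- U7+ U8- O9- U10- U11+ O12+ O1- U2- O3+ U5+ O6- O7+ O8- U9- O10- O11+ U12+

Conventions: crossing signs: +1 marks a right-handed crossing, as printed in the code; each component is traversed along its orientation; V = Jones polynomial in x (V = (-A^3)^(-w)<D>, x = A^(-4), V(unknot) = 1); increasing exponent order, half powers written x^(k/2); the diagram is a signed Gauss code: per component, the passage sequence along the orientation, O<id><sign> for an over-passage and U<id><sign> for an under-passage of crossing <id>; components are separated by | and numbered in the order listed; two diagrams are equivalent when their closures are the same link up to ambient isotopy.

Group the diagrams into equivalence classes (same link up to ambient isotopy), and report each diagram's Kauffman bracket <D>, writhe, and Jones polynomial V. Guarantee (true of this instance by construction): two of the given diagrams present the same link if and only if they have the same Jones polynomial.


equivalence classes: {D1, D3} | {D2}
D1 (bracket A^-16 - A^-12 + 2A^-8 - 2A^-4 + 2 - 2A^4 + A^8; 12 crossings at w = -4): V = x^-5 - 2x^-4 + 2x^-3 - 2x^-2 + 2x^-1 - 1 + x
D2 (bracket -A^-18 + A^-14 - A^-10 + 2A^-6 - A^-2 + A^2; 12 crossings at w = +2): V = x - x^2 + 2x^3 - x^4 + x^5 - x^6
V(D3) = x^-5 - 2x^-4 + 2x^-3 - 2x^-2 + 2x^-1 - 1 + x  [14 crossings, <D> = A^-4 - 1 + 2A^4 - 2A^8 + 2A^12 - 2A^16 + A^20, w = 0]
key observation: 2 values of V(x) split the 3 diagrams


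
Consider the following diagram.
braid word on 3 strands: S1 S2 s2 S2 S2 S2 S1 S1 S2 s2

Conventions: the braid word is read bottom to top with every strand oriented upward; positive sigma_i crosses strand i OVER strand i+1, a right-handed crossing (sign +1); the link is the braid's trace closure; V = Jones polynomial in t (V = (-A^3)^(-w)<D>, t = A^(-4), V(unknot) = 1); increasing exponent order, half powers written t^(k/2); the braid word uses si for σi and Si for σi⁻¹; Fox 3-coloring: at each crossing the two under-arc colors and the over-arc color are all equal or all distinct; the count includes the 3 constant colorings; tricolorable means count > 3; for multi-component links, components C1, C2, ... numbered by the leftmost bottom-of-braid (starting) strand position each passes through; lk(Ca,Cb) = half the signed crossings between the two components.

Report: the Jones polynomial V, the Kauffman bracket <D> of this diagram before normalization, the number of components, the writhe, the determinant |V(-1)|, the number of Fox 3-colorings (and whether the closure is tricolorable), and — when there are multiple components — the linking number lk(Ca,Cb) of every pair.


V = t^-8 - 2t^-7 + t^-6 - 2t^-5 + 2t^-4 + t^-2
<D> = A^-10 + 2A^-2 - 2A^2 + A^6 - 2A^10 + A^14 (w = -6)
1 component over 10 crossings, w = -6
27 Fox colorings among 3^10, |V(-1)| = 9: tricolorable
why: free reduction leaves σ1⁻¹ σ2⁻¹ σ2⁻¹ σ2⁻¹ σ1⁻¹ σ1⁻¹ of the original 10 letters


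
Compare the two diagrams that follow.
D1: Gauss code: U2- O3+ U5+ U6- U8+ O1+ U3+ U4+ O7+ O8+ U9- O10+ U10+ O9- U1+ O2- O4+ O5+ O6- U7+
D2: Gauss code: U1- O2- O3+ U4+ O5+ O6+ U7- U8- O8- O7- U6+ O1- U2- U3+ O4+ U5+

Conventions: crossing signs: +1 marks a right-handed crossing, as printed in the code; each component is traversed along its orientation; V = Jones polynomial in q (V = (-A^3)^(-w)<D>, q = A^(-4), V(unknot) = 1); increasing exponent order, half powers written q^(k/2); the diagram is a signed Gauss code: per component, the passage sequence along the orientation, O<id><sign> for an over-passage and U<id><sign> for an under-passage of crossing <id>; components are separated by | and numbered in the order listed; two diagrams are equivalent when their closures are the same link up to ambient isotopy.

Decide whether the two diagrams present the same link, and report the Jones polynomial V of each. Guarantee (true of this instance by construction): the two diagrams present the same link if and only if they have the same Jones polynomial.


equivalent: no
V(D1) = q - q^2 + 2q^3 - q^4 + q^5 - q^6  (w +4, c 10, <D> = -A^-12 + A^-8 - A^-4 + 2 - A^4 + A^8)
V(D2) = 1  (w 0, c 8, <D> = 1)
why: 2 values of V(q) split the 2 diagrams


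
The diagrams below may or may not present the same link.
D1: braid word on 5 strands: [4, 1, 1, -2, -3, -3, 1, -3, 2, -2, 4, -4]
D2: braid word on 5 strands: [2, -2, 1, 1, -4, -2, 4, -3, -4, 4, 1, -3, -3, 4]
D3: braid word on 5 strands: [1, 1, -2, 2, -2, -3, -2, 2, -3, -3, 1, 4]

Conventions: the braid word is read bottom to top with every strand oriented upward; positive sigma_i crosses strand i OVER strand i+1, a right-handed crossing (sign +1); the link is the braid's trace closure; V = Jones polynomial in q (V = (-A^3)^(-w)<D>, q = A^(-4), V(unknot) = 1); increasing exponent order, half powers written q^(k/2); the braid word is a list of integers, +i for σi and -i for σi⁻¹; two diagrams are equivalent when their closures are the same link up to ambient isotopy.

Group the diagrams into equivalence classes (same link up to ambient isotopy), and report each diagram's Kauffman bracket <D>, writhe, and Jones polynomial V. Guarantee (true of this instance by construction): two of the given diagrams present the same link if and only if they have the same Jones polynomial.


equivalence classes: {D1, D2, D3}
D1 (bracket -A^-12 + A^-8 - A^-4 + 3 - A^4 + A^8 - A^12; 12 crossings at w = 0): V = -q^-3 + q^-2 - q^-1 + 3 - q + q^2 - q^3
V(D2) = -q^-3 + q^-2 - q^-1 + 3 - q + q^2 - q^3  (w 0, c 14, <D> = -A^-12 + A^-8 - A^-4 + 3 - A^4 + A^8 - A^12)
V(D3) = -q^-3 + q^-2 - q^-1 + 3 - q + q^2 - q^3  (w 0, c 12, <D> = -A^-12 + A^-8 - A^-4 + 3 - A^4 + A^8 - A^12)
observation: all 3 diagrams share one V(q), hence one class
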